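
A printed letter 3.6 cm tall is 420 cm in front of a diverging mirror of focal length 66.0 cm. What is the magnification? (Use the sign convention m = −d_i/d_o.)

m = +0.136

For a diverging mirror, f = -66.0 cm.
1/d_i = 1/f − 1/d_o = 1/(-66.00) − 1/(420) = -0.01753, so d_i = -57.04 cm.
m = −d_i/d_o = −(-57.04)/(420) = +0.136.
The image is virtual, upright and reduced, behind the mirror.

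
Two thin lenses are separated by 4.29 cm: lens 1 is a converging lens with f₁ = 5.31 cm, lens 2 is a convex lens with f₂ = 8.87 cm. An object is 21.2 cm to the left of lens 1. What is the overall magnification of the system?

Lens 1: 1/d_i1 = 1/(5.31) − 1/(21.2) = 0.1412, so d_i1 = 7.084 cm; m₁ = −d_i1/d_o1 = -0.3342.
d_o2 = 4.29 − (7.084) = -2.794 cm (virtual object).
Lens 2: 1/d_i2 = 1/(8.87) − 1/(-2.794) = 0.4706, so d_i2 = 2.125 cm; m₂ = −d_i2/d_o2 = +0.7605.
m = m₁·m₂ = (-0.3342)(+0.7605) = -0.254.

m = -0.254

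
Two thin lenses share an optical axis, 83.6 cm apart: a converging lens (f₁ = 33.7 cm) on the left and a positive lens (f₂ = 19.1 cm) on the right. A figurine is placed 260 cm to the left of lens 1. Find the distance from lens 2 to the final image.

33.3 cm

Lens 1: 1/d_i1 = 1/f₁ − 1/d_o1 = 1/(33.7) − 1/(260) = 0.02583, so d_i1 = 38.72 cm.
The intermediate image is 38.72 cm to the right of lens 1, which is 83.6 − (38.72) = 44.88 cm to the left of lens 2, so d_o2 = +44.88 cm.
Lens 2: 1/d_i2 = 1/f₂ − 1/d_o2 = 1/(19.1) − 1/(44.88) = 0.03007, so d_i2 = 33.3 cm.
The final image is real, 33.3 cm to the right of lens 2 (overall magnification ≈ 0.11).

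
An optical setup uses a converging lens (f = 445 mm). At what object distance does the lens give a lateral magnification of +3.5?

318 mm

m = −d_i/d_o ⇒ d_i = −m·d_o.
1/f = 1/d_o + 1/d_i = 1/d_o − 1/(m·d_o) = (1 − 1/m)/d_o, so d_o = f(1 − 1/m) = (445.0)(1 − 1/(+3.5)) = 318 mm.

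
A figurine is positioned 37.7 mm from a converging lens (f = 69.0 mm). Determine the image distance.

83.1 mm

Lens equation: 1/d_i = 1/f − 1/d_o = 1/(69.00) − 1/(37.7) = 0.01449 − 0.02653 = -0.01203, so d_i = -83.1 mm.
The image is virtual, upright and enlarged, on the same side as the object.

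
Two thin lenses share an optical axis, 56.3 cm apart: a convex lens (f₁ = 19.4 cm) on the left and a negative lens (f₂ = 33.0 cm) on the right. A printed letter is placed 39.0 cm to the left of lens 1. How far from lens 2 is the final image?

11.5 cm

Lens 1: 1/d_i1 = 1/f₁ − 1/d_o1 = 1/(19.4) − 1/(39.0) = 0.02591, so d_i1 = 38.60 cm.
The intermediate image is 38.60 cm to the right of lens 1, which is 56.3 − (38.60) = 17.70 cm to the left of lens 2, so d_o2 = +17.70 cm.
Lens 2 is diverging, so f₂ = −33.0 cm.
Lens 2: 1/d_i2 = 1/f₂ − 1/d_o2 = 1/(-33.0) − 1/(17.70) = -0.08680, so d_i2 = -11.5 cm.
The final image is virtual, 11.5 cm to the left of lens 2 (overall magnification ≈ -0.64).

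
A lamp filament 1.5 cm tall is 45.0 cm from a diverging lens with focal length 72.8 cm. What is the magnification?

m = +0.618

For a diverging lens, f = -72.8 cm.
1/d_i = 1/f − 1/d_o = 1/(-72.80) − 1/(45.0) = -0.03596, so d_i = -27.81 cm.
m = −d_i/d_o = −(-27.81)/(45.0) = +0.618.
The image is virtual, upright and reduced, on the same side as the object.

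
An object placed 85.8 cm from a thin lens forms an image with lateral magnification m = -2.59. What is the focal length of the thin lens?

f = 61.9 cm (converging)

m = −d_i/d_o ⇒ d_i = −m·d_o = −(-2.59)·(85.8) = 222.2 cm.
1/f = 1/d_o + 1/d_i = 1/(85.8) + 1/(222.2) = 0.01616, so f = 61.9 cm.
Since f is positive, the thin lens is converging.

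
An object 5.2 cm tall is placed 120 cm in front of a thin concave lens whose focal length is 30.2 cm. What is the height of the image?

1.05 cm

For a concave lens, f = -30.2 cm.
1/d_i = 1/f − 1/d_o = 1/(-30.20) − 1/(120) = -0.04145, so d_i = -24.13 cm.
m = −d_i/d_o = +0.2011.
|h_i| = |m|·h_o = 0.2011 × 5.2 = 1.05 cm. The image is virtual, upright and reduced, on the same side as the object.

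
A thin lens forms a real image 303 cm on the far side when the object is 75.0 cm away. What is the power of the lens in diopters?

d_i = +303 cm.
1/f = 1/d_o + 1/d_i = 1/(75.0) + 1/(303) = 0.01663 cm⁻¹.
f = 60.12 cm = 0.6012 m, so P = 1/f = +1.66 D.

P = +1.66 D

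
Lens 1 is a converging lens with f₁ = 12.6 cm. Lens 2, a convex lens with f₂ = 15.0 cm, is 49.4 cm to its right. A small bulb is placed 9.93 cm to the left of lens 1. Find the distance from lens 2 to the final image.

17.8 cm

Lens 1: 1/d_i1 = 1/f₁ − 1/d_o1 = 1/(12.6) − 1/(9.93) = -0.02134, so d_i1 = -46.86 cm.
The intermediate image is 46.86 cm to the left of lens 1 (virtual), which is 49.4 − (-46.86) = 96.26 cm to the left of lens 2, so d_o2 = +96.26 cm.
Lens 2: 1/d_i2 = 1/f₂ − 1/d_o2 = 1/(15.0) − 1/(96.26) = 0.05628, so d_i2 = 17.8 cm.
The final image is real, 17.8 cm to the right of lens 2 (overall magnification ≈ -0.87).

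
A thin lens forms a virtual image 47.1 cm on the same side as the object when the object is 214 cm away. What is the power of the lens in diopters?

P = -1.66 D

Virtual image ⇒ d_i = −47.1 cm.
1/f = 1/d_o + 1/d_i = 1/(214) + 1/(-47.1) = -0.01656 cm⁻¹.
f = -60.39 cm = -0.6039 m, so P = 1/f = -1.66 D.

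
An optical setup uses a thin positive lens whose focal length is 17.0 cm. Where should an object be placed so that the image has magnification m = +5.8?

14.1 cm

m = −d_i/d_o ⇒ d_i = −m·d_o.
1/f = 1/d_o + 1/d_i = 1/d_o − 1/(m·d_o) = (1 − 1/m)/d_o, so d_o = f(1 − 1/m) = (17.00)(1 − 1/(+5.8)) = 14.1 cm.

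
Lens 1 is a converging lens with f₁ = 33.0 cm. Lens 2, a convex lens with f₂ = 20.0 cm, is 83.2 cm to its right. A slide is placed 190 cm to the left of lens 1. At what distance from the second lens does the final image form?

37.2 cm

Lens 1: 1/d_i1 = 1/f₁ − 1/d_o1 = 1/(33.0) − 1/(190) = 0.02504, so d_i1 = 39.94 cm.
The intermediate image is 39.94 cm to the right of lens 1, which is 83.2 − (39.94) = 43.26 cm to the left of lens 2, so d_o2 = +43.26 cm.
Lens 2: 1/d_i2 = 1/f₂ − 1/d_o2 = 1/(20.0) − 1/(43.26) = 0.02688, so d_i2 = 37.2 cm.
The final image is real, 37.2 cm to the right of lens 2 (overall magnification ≈ 0.18).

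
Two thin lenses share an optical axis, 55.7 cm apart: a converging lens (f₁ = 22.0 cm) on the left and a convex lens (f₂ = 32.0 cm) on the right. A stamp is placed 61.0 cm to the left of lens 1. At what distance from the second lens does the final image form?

Lens 1: 1/d_i1 = 1/f₁ − 1/d_o1 = 1/(22.0) − 1/(61.0) = 0.02906, so d_i1 = 34.41 cm.
The intermediate image is 34.41 cm to the right of lens 1, which is 55.7 − (34.41) = 21.29 cm to the left of lens 2, so d_o2 = +21.29 cm.
Lens 2: 1/d_i2 = 1/f₂ − 1/d_o2 = 1/(32.0) − 1/(21.29) = -0.01572, so d_i2 = -63.6 cm.
The final image is virtual, 63.6 cm to the left of lens 2 (overall magnification ≈ -1.7).

63.6 cm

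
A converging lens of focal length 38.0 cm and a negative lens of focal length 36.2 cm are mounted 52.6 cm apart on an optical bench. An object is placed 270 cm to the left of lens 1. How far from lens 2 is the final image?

6.80 cm

Lens 1: 1/d_i1 = 1/f₁ − 1/d_o1 = 1/(38.0) − 1/(270) = 0.02261, so d_i1 = 44.22 cm.
The intermediate image is 44.22 cm to the right of lens 1, which is 52.6 − (44.22) = 8.380 cm to the left of lens 2, so d_o2 = +8.380 cm.
Lens 2 is diverging, so f₂ = −36.2 cm.
Lens 2: 1/d_i2 = 1/f₂ − 1/d_o2 = 1/(-36.2) − 1/(8.380) = -0.1470, so d_i2 = -6.80 cm.
The final image is virtual, 6.80 cm to the left of lens 2 (overall magnification ≈ -0.13).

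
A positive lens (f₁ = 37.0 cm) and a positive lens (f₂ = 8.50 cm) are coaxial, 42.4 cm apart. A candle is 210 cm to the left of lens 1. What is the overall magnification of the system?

Lens 1: 1/d_i1 = 1/(37.0) − 1/(210) = 0.02227, so d_i1 = 44.91 cm; m₁ = −d_i1/d_o1 = -0.2139.
d_o2 = 42.4 − (44.91) = -2.510 cm (virtual object).
Lens 2: 1/d_i2 = 1/(8.50) − 1/(-2.510) = 0.5161, so d_i2 = 1.938 cm; m₂ = −d_i2/d_o2 = +0.7720.
m = m₁·m₂ = (-0.2139)(+0.7720) = -0.165.

m = -0.165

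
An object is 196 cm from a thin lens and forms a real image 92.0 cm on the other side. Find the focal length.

f = 62.6 cm (converging)

Real image ⇒ d_i = +92.0 cm.
1/f = 1/d_o + 1/d_i = 1/(196) + 1/(92.0) = 0.01597, so f = 62.6 cm.
Since f is positive, the thin lens is converging.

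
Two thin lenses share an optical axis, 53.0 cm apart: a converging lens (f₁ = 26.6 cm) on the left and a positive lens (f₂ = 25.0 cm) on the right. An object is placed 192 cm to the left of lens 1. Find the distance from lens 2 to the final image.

Lens 1: 1/d_i1 = 1/f₁ − 1/d_o1 = 1/(26.6) − 1/(192) = 0.03239, so d_i1 = 30.88 cm.
The intermediate image is 30.88 cm to the right of lens 1, which is 53.0 − (30.88) = 22.12 cm to the left of lens 2, so d_o2 = +22.12 cm.
Lens 2: 1/d_i2 = 1/f₂ − 1/d_o2 = 1/(25.0) − 1/(22.12) = -0.005208, so d_i2 = -192 cm.
The final image is virtual, 192 cm to the left of lens 2 (overall magnification ≈ -1.4).

192 cm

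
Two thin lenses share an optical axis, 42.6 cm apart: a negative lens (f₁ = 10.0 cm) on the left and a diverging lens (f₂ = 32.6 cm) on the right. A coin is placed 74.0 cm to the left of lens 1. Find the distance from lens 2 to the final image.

19.9 cm

Lens 1 is diverging, so f₁ = −10.0 cm.
Lens 1: 1/d_i1 = 1/f₁ − 1/d_o1 = 1/(-10.0) − 1/(74.0) = -0.1135, so d_i1 = -8.810 cm.
The intermediate image is 8.810 cm to the left of lens 1 (virtual), which is 42.6 − (-8.810) = 51.41 cm to the left of lens 2, so d_o2 = +51.41 cm.
Lens 2 is diverging, so f₂ = −32.6 cm.
Lens 2: 1/d_i2 = 1/f₂ − 1/d_o2 = 1/(-32.6) − 1/(51.41) = -0.05013, so d_i2 = -19.9 cm.
The final image is virtual, 19.9 cm to the left of lens 2 (overall magnification ≈ 0.046).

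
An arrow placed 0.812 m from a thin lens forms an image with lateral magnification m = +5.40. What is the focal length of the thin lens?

m = −d_i/d_o ⇒ d_i = −m·d_o = −(+5.40)·(0.812) = -4.385 m.
1/f = 1/d_o + 1/d_i = 1/(0.812) + 1/(-4.385) = 1.003, so f = 0.997 m.
Since f is positive, the thin lens is converging.

f = 0.997 m (converging)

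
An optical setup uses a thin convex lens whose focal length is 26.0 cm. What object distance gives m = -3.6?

m = −d_i/d_o ⇒ d_i = −m·d_o.
1/f = 1/d_o + 1/d_i = 1/d_o − 1/(m·d_o) = (1 − 1/m)/d_o, so d_o = f(1 − 1/m) = (26.00)(1 − 1/(-3.6)) = 33.2 cm.

33.2 cm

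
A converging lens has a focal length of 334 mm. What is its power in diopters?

f = 33.4 cm = 0.334 m.
P = 1/f = 1/(0.334 m) = +2.99 D.

P = +2.99 D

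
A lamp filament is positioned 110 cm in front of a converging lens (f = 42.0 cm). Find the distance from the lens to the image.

67.9 cm

Thin-lens equation: 1/v = 1/f − 1/u = 1/(42.00) − 1/(110) = 0.02381 − 0.009091 = 0.01472, so v = 67.9 cm.
The image is real, inverted and reduced, on the far side of the lens.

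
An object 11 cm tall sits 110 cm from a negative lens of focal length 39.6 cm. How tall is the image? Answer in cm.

2.91 cm

For a negative lens, f = -39.6 cm.
1/d_i = 1/f − 1/d_o = 1/(-39.60) − 1/(110) = -0.03434, so d_i = -29.12 cm.
m = −d_i/d_o = +0.2647.
|h_i| = |m|·h_o = 0.2647 × 11 = 2.91 cm. The image is virtual, upright and reduced, on the same side as the object.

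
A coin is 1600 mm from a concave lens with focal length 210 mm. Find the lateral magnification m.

m = +0.116

For a concave lens, f = -210 mm.
1/d_i = 1/f − 1/d_o = 1/(-210.0) − 1/(1600) = -0.005387, so d_i = -185.6 mm.
m = −d_i/d_o = −(-185.6)/(1600) = +0.116.
The image is virtual, upright and reduced, on the same side as the object.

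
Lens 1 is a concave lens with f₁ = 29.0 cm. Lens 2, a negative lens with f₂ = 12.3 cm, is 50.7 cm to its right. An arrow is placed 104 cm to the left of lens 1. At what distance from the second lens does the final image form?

10.5 cm

Lens 1 is diverging, so f₁ = −29.0 cm.
Lens 1: 1/d_i1 = 1/f₁ − 1/d_o1 = 1/(-29.0) − 1/(104) = -0.04410, so d_i1 = -22.68 cm.
The intermediate image is 22.68 cm to the left of lens 1 (virtual), which is 50.7 − (-22.68) = 73.38 cm to the left of lens 2, so d_o2 = +73.38 cm.
Lens 2 is diverging, so f₂ = −12.3 cm.
Lens 2: 1/d_i2 = 1/f₂ − 1/d_o2 = 1/(-12.3) − 1/(73.38) = -0.09493, so d_i2 = -10.5 cm.
The final image is virtual, 10.5 cm to the left of lens 2 (overall magnification ≈ 0.031).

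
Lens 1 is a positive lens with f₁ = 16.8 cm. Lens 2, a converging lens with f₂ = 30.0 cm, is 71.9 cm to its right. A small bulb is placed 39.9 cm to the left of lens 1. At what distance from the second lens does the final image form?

Lens 1: 1/d_i1 = 1/f₁ − 1/d_o1 = 1/(16.8) − 1/(39.9) = 0.03446, so d_i1 = 29.02 cm.
The intermediate image is 29.02 cm to the right of lens 1, which is 71.9 − (29.02) = 42.88 cm to the left of lens 2, so d_o2 = +42.88 cm.
Lens 2: 1/d_i2 = 1/f₂ − 1/d_o2 = 1/(30.0) − 1/(42.88) = 0.01001, so d_i2 = 99.9 cm.
The final image is real, 99.9 cm to the right of lens 2 (overall magnification ≈ 1.7).

99.9 cm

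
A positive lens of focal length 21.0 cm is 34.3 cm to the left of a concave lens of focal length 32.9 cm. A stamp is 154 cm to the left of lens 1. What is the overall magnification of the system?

m = -0.121

Lens 1: 1/d_i1 = 1/(21.0) − 1/(154) = 0.04113, so d_i1 = 24.32 cm; m₁ = −d_i1/d_o1 = -0.1579.
d_o2 = 34.3 − (24.32) = 9.980 cm.
f₂ = −32.9 cm (diverging).
Lens 2: 1/d_i2 = 1/(-32.9) − 1/(9.980) = -0.1306, so d_i2 = -7.657 cm; m₂ = −d_i2/d_o2 = +0.7673.
m = m₁·m₂ = (-0.1579)(+0.7673) = -0.121.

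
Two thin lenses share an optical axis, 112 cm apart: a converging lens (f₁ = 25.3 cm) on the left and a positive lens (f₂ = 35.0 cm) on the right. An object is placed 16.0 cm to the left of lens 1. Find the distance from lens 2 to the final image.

Lens 1: 1/d_i1 = 1/f₁ − 1/d_o1 = 1/(25.3) − 1/(16.0) = -0.02297, so d_i1 = -43.53 cm.
The intermediate image is 43.53 cm to the left of lens 1 (virtual), which is 112 − (-43.53) = 155.5 cm to the left of lens 2, so d_o2 = +155.5 cm.
Lens 2: 1/d_i2 = 1/f₂ − 1/d_o2 = 1/(35.0) − 1/(155.5) = 0.02214, so d_i2 = 45.2 cm.
The final image is real, 45.2 cm to the right of lens 2 (overall magnification ≈ -0.79).

45.2 cm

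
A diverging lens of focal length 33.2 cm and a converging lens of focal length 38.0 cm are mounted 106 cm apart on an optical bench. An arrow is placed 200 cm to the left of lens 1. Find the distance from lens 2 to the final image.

53.0 cm

Lens 1 is diverging, so f₁ = −33.2 cm.
Lens 1: 1/d_i1 = 1/f₁ − 1/d_o1 = 1/(-33.2) − 1/(200) = -0.03512, so d_i1 = -28.47 cm.
The intermediate image is 28.47 cm to the left of lens 1 (virtual), which is 106 − (-28.47) = 134.5 cm to the left of lens 2, so d_o2 = +134.5 cm.
Lens 2: 1/d_i2 = 1/f₂ − 1/d_o2 = 1/(38.0) − 1/(134.5) = 0.01888, so d_i2 = 53.0 cm.
The final image is real, 53.0 cm to the right of lens 2 (overall magnification ≈ -0.056).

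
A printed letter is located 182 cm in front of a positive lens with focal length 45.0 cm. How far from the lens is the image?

59.8 cm

Lens equation: 1/q = 1/f − 1/p = 1/(45.00) − 1/(182) = 0.02222 − 0.005495 = 0.01673, so q = 59.8 cm.
The image is real, inverted and reduced, on the far side of the lens.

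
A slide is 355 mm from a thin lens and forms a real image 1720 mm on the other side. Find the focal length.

Real image ⇒ d_i = +1720 mm.
1/f = 1/d_o + 1/d_i = 1/(355) + 1/(1720) = 0.003398, so f = 294 mm.
Since f is positive, the thin lens is converging.

f = 294 mm (converging)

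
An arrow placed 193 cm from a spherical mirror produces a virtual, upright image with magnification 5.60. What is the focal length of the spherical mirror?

f = 235 cm (concave)

m = −d_i/d_o ⇒ d_i = −m·d_o = −(+5.60)·(193) = -1081 cm.
1/f = 1/d_o + 1/d_i = 1/(193) + 1/(-1081) = 0.004256, so f = 235 cm.
Since f is positive, the spherical mirror is concave.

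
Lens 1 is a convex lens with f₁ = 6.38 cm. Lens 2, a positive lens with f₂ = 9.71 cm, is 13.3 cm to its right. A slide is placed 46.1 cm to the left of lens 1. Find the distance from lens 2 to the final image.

15.0 cm

Lens 1: 1/d_i1 = 1/f₁ − 1/d_o1 = 1/(6.38) − 1/(46.1) = 0.1350, so d_i1 = 7.405 cm.
The intermediate image is 7.405 cm to the right of lens 1, which is 13.3 − (7.405) = 5.895 cm to the left of lens 2, so d_o2 = +5.895 cm.
Lens 2: 1/d_i2 = 1/f₂ − 1/d_o2 = 1/(9.71) − 1/(5.895) = -0.06665, so d_i2 = -15.0 cm.
The final image is virtual, 15.0 cm to the left of lens 2 (overall magnification ≈ -0.41).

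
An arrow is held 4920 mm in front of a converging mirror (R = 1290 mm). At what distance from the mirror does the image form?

742 mm

f = R/2 = 1290/2 = 645.0 mm.
Mirror equation: 1/s_i = 1/f − 1/s_o = 1/(645.0) − 1/(4920) = 0.001550 − 0.0002033 = 0.001347, so s_i = 742 mm.
The image is real, inverted and reduced, in front of the mirror.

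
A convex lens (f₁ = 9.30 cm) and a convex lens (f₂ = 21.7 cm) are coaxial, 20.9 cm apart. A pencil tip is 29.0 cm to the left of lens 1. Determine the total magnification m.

m = -0.707

Lens 1: 1/d_i1 = 1/(9.30) − 1/(29.0) = 0.07304, so d_i1 = 13.69 cm; m₁ = −d_i1/d_o1 = -0.4721.
d_o2 = 20.9 − (13.69) = 7.210 cm.
Lens 2: 1/d_i2 = 1/(21.7) − 1/(7.210) = -0.09261, so d_i2 = -10.80 cm; m₂ = −d_i2/d_o2 = +1.498.
m = m₁·m₂ = (-0.4721)(+1.498) = -0.707.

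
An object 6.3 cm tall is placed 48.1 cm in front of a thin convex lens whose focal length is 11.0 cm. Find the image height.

1.87 cm

1/d_i = 1/f − 1/d_o = 1/(11.00) − 1/(48.1) = 0.07012, so d_i = 14.26 cm.
m = −d_i/d_o = -0.2965.
|h_i| = |m|·h_o = 0.2965 × 6.3 = 1.87 cm. The image is real, inverted and reduced, on the far side of the lens.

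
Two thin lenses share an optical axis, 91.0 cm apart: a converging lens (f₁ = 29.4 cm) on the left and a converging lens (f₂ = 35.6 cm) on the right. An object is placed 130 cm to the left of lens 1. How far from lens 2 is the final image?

Lens 1: 1/d_i1 = 1/f₁ − 1/d_o1 = 1/(29.4) − 1/(130) = 0.02632, so d_i1 = 37.99 cm.
The intermediate image is 37.99 cm to the right of lens 1, which is 91.0 − (37.99) = 53.01 cm to the left of lens 2, so d_o2 = +53.01 cm.
Lens 2: 1/d_i2 = 1/f₂ − 1/d_o2 = 1/(35.6) − 1/(53.01) = 0.009226, so d_i2 = 108 cm.
The final image is real, 108 cm to the right of lens 2 (overall magnification ≈ 0.60).

108 cm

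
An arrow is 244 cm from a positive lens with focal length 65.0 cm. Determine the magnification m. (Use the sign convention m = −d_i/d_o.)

m = -0.363

1/d_i = 1/f − 1/d_o = 1/(65.00) − 1/(244) = 0.01129, so d_i = 88.60 cm.
m = −d_i/d_o = −(88.60)/(244) = -0.363.
The image is real, inverted and reduced, on the far side of the lens.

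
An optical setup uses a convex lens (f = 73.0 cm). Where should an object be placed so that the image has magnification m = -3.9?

91.7 cm

m = −d_i/d_o ⇒ d_i = −m·d_o.
1/f = 1/d_o + 1/d_i = 1/d_o − 1/(m·d_o) = (1 − 1/m)/d_o, so d_o = f(1 − 1/m) = (73.00)(1 − 1/(-3.9)) = 91.7 cm.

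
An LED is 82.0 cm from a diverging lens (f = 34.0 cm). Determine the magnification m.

m = +0.293

For a diverging lens, f = -34.0 cm.
1/d_i = 1/f − 1/d_o = 1/(-34.00) − 1/(82.0) = -0.04161, so d_i = -24.03 cm.
m = −d_i/d_o = −(-24.03)/(82.0) = +0.293.
The image is virtual, upright and reduced, on the same side as the object.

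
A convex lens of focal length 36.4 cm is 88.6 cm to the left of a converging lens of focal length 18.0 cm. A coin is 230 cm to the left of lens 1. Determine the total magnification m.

m = +0.124

Lens 1: 1/d_i1 = 1/(36.4) − 1/(230) = 0.02312, so d_i1 = 43.24 cm; m₁ = −d_i1/d_o1 = -0.1880.
d_o2 = 88.6 − (43.24) = 45.36 cm.
Lens 2: 1/d_i2 = 1/(18.0) − 1/(45.36) = 0.03351, so d_i2 = 29.84 cm; m₂ = −d_i2/d_o2 = -0.6579.
m = m₁·m₂ = (-0.1880)(-0.6579) = +0.124.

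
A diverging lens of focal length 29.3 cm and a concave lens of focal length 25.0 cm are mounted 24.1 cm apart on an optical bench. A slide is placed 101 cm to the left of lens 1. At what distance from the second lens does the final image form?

Lens 1 is diverging, so f₁ = −29.3 cm.
Lens 1: 1/d_i1 = 1/f₁ − 1/d_o1 = 1/(-29.3) − 1/(101) = -0.04403, so d_i1 = -22.71 cm.
The intermediate image is 22.71 cm to the left of lens 1 (virtual), which is 24.1 − (-22.71) = 46.81 cm to the left of lens 2, so d_o2 = +46.81 cm.
Lens 2 is diverging, so f₂ = −25.0 cm.
Lens 2: 1/d_i2 = 1/f₂ − 1/d_o2 = 1/(-25.0) − 1/(46.81) = -0.06136, so d_i2 = -16.3 cm.
The final image is virtual, 16.3 cm to the left of lens 2 (overall magnification ≈ 0.078).

16.3 cm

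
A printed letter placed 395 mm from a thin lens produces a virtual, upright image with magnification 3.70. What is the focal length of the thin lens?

m = −d_i/d_o ⇒ d_i = −m·d_o = −(+3.70)·(395) = -1462 mm.
1/f = 1/d_o + 1/d_i = 1/(395) + 1/(-1462) = 0.001848, so f = 541 mm.
Since f is positive, the thin lens is converging.

f = 541 mm (converging)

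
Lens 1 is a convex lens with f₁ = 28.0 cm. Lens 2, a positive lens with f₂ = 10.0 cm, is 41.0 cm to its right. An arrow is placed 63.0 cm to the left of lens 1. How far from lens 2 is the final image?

4.85 cm

Lens 1: 1/d_i1 = 1/f₁ − 1/d_o1 = 1/(28.0) − 1/(63.0) = 0.01984, so d_i1 = 50.40 cm.
The intermediate image is 50.40 cm to the right of lens 1, which lies 9.400 cm to the right of lens 2 — a virtual object — so d_o2 = −9.400 cm.
Lens 2: 1/d_i2 = 1/f₂ − 1/d_o2 = 1/(10.0) − 1/(-9.400) = 0.2064, so d_i2 = 4.85 cm.
The final image is real, 4.85 cm to the right of lens 2 (overall magnification ≈ -0.41).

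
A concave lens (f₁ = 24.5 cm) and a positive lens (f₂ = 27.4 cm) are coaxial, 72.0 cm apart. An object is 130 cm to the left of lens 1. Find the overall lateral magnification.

f₁ = −24.5 cm (diverging).
Lens 1: 1/d_i1 = 1/(-24.5) − 1/(130) = -0.04851, so d_i1 = -20.61 cm; m₁ = −d_i1/d_o1 = +0.1585.
d_o2 = 72.0 − (-20.61) = 92.61 cm.
Lens 2: 1/d_i2 = 1/(27.4) − 1/(92.61) = 0.02570, so d_i2 = 38.91 cm; m₂ = −d_i2/d_o2 = -0.4202.
m = m₁·m₂ = (+0.1585)(-0.4202) = -0.0666.

m = -0.0666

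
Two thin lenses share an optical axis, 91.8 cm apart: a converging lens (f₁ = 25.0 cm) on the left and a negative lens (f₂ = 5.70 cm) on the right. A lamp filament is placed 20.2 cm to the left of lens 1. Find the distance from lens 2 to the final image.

5.54 cm

Lens 1: 1/d_i1 = 1/f₁ − 1/d_o1 = 1/(25.0) − 1/(20.2) = -0.009505, so d_i1 = -105.2 cm.
The intermediate image is 105.2 cm to the left of lens 1 (virtual), which is 91.8 − (-105.2) = 197.0 cm to the left of lens 2, so d_o2 = +197.0 cm.
Lens 2 is diverging, so f₂ = −5.70 cm.
Lens 2: 1/d_i2 = 1/f₂ − 1/d_o2 = 1/(-5.70) − 1/(197.0) = -0.1805, so d_i2 = -5.54 cm.
The final image is virtual, 5.54 cm to the left of lens 2 (overall magnification ≈ 0.15).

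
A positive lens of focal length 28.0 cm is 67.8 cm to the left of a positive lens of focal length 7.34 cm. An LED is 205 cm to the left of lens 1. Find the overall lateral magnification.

Lens 1: 1/d_i1 = 1/(28.0) − 1/(205) = 0.03084, so d_i1 = 32.43 cm; m₁ = −d_i1/d_o1 = -0.1582.
d_o2 = 67.8 − (32.43) = 35.37 cm.
Lens 2: 1/d_i2 = 1/(7.34) − 1/(35.37) = 0.1080, so d_i2 = 9.262 cm; m₂ = −d_i2/d_o2 = -0.2619.
m = m₁·m₂ = (-0.1582)(-0.2619) = +0.0414.

m = +0.0414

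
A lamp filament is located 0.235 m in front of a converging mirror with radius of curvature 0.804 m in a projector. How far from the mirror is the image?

0.566 m

f = R/2 = 0.804/2 = 0.4020 m.
Mirror equation: 1/q = 1/f − 1/p = 1/(0.4020) − 1/(0.235) = 2.488 − 4.255 = -1.768, so q = -0.566 m.
The image is virtual, upright and enlarged, behind the mirror.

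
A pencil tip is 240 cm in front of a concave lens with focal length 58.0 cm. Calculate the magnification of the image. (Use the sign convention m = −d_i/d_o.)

m = +0.195

For a concave lens, f = -58.0 cm.
1/d_i = 1/f − 1/d_o = 1/(-58.00) − 1/(240) = -0.02141, so d_i = -46.71 cm.
m = −d_i/d_o = −(-46.71)/(240) = +0.195.
The image is virtual, upright and reduced, on the same side as the object.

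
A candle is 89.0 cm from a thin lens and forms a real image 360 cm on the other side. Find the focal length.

Real image ⇒ d_i = +360 cm.
1/f = 1/d_o + 1/d_i = 1/(89.0) + 1/(360) = 0.01401, so f = 71.4 cm.
Since f is positive, the thin lens is converging.

f = 71.4 cm (converging)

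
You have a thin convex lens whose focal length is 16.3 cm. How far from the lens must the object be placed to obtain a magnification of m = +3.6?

m = −d_i/d_o ⇒ d_i = −m·d_o.
1/f = 1/d_o + 1/d_i = 1/d_o − 1/(m·d_o) = (1 − 1/m)/d_o, so d_o = f(1 − 1/m) = (16.30)(1 − 1/(+3.6)) = 11.8 cm.

11.8 cm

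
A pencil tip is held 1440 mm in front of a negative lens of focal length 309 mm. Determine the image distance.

254 mm

For a negative lens, f = -309 mm.
Thin-lens equation: 1/s_i = 1/f − 1/s_o = 1/(-309.0) − 1/(1440) = -0.003236 − 0.0006944 = -0.003931, so s_i = -254 mm.
The image is virtual, upright and reduced, on the same side as the object.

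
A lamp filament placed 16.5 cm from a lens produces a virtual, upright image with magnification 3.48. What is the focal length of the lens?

m = −d_i/d_o ⇒ d_i = −m·d_o = −(+3.48)·(16.5) = -57.42 cm.
1/f = 1/d_o + 1/d_i = 1/(16.5) + 1/(-57.42) = 0.04319, so f = 23.2 cm.
Since f is positive, the lens is converging.

f = 23.2 cm (converging)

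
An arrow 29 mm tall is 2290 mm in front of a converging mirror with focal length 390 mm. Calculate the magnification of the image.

1/d_i = 1/f − 1/d_o = 1/(390.0) − 1/(2290) = 0.002127, so d_i = 470.1 mm.
m = −d_i/d_o = −(470.1)/(2290) = -0.205.
The image is real, inverted and reduced, in front of the mirror.

m = -0.205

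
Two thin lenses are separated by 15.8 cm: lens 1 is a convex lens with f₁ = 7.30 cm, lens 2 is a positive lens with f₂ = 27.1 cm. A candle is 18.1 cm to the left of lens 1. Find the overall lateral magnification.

Lens 1: 1/d_i1 = 1/(7.30) − 1/(18.1) = 0.08174, so d_i1 = 12.23 cm; m₁ = −d_i1/d_o1 = -0.6757.
d_o2 = 15.8 − (12.23) = 3.570 cm.
Lens 2: 1/d_i2 = 1/(27.1) − 1/(3.570) = -0.2432, so d_i2 = -4.112 cm; m₂ = −d_i2/d_o2 = +1.152.
m = m₁·m₂ = (-0.6757)(+1.152) = -0.778.

m = -0.778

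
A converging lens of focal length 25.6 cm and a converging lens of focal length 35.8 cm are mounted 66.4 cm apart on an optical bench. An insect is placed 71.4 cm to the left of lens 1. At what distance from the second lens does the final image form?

102 cm

Lens 1: 1/d_i1 = 1/f₁ − 1/d_o1 = 1/(25.6) − 1/(71.4) = 0.02506, so d_i1 = 39.91 cm.
The intermediate image is 39.91 cm to the right of lens 1, which is 66.4 − (39.91) = 26.49 cm to the left of lens 2, so d_o2 = +26.49 cm.
Lens 2: 1/d_i2 = 1/f₂ − 1/d_o2 = 1/(35.8) − 1/(26.49) = -0.009817, so d_i2 = -102 cm.
The final image is virtual, 102 cm to the left of lens 2 (overall magnification ≈ -2.1).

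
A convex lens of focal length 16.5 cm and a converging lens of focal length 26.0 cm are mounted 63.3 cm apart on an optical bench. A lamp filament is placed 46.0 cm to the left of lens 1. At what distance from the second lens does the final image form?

Lens 1: 1/d_i1 = 1/f₁ − 1/d_o1 = 1/(16.5) − 1/(46.0) = 0.03887, so d_i1 = 25.73 cm.
The intermediate image is 25.73 cm to the right of lens 1, which is 63.3 − (25.73) = 37.57 cm to the left of lens 2, so d_o2 = +37.57 cm.
Lens 2: 1/d_i2 = 1/f₂ − 1/d_o2 = 1/(26.0) − 1/(37.57) = 0.01184, so d_i2 = 84.4 cm.
The final image is real, 84.4 cm to the right of lens 2 (overall magnification ≈ 1.3).

84.4 cm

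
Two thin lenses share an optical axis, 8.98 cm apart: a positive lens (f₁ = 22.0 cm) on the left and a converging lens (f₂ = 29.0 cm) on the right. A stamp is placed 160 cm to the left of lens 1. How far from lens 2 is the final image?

Lens 1: 1/d_i1 = 1/f₁ − 1/d_o1 = 1/(22.0) − 1/(160) = 0.03920, so d_i1 = 25.51 cm.
The intermediate image is 25.51 cm to the right of lens 1, which lies 16.53 cm to the right of lens 2 — a virtual object — so d_o2 = −16.53 cm.
Lens 2: 1/d_i2 = 1/f₂ − 1/d_o2 = 1/(29.0) − 1/(-16.53) = 0.09498, so d_i2 = 10.5 cm.
The final image is real, 10.5 cm to the right of lens 2 (overall magnification ≈ -0.10).

10.5 cm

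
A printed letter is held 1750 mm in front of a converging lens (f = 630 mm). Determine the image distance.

Thin-lens equation: 1/d_i = 1/f − 1/d_o = 1/(630.0) − 1/(1750) = 0.001587 − 0.0005714 = 0.001016, so d_i = 984 mm.
The image is real, inverted and reduced, on the far side of the lens.

984 mm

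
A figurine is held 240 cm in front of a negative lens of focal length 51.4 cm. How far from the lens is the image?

For a negative lens, f = -51.4 cm.
Thin-lens equation: 1/q = 1/f − 1/p = 1/(-51.40) − 1/(240) = -0.01946 − 0.004167 = -0.02362, so q = -42.3 cm.
The image is virtual, upright and reduced, on the same side as the object.

42.3 cm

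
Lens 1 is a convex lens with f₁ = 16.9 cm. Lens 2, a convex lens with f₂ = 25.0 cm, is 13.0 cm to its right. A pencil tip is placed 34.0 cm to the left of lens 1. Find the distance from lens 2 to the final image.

Lens 1: 1/d_i1 = 1/f₁ − 1/d_o1 = 1/(16.9) − 1/(34.0) = 0.02976, so d_i1 = 33.60 cm.
The intermediate image is 33.60 cm to the right of lens 1, which lies 20.60 cm to the right of lens 2 — a virtual object — so d_o2 = −20.60 cm.
Lens 2: 1/d_i2 = 1/f₂ − 1/d_o2 = 1/(25.0) − 1/(-20.60) = 0.08854, so d_i2 = 11.3 cm.
The final image is real, 11.3 cm to the right of lens 2 (overall magnification ≈ -0.54).

11.3 cm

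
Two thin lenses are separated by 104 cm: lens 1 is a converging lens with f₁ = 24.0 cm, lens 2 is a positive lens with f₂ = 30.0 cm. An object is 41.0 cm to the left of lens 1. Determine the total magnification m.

m = +2.63

Lens 1: 1/d_i1 = 1/(24.0) − 1/(41.0) = 0.01728, so d_i1 = 57.88 cm; m₁ = −d_i1/d_o1 = -1.412.
d_o2 = 104 − (57.88) = 46.12 cm.
Lens 2: 1/d_i2 = 1/(30.0) − 1/(46.12) = 0.01165, so d_i2 = 85.83 cm; m₂ = −d_i2/d_o2 = -1.861.
m = m₁·m₂ = (-1.412)(-1.861) = +2.63.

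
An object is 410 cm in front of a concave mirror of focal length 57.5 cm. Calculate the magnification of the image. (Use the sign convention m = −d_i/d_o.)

1/d_i = 1/f − 1/d_o = 1/(57.50) − 1/(410) = 0.01495, so d_i = 66.88 cm.
m = −d_i/d_o = −(66.88)/(410) = -0.163.
The image is real, inverted and reduced, in front of the mirror.

m = -0.163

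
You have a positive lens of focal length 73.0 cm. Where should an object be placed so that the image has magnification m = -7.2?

83.1 cm

m = −d_i/d_o ⇒ d_i = −m·d_o.
1/f = 1/d_o + 1/d_i = 1/d_o − 1/(m·d_o) = (1 − 1/m)/d_o, so d_o = f(1 − 1/m) = (73.00)(1 − 1/(-7.2)) = 83.1 cm.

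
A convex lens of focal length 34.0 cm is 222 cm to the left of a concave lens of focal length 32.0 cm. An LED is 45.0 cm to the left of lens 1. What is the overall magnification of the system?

Lens 1: 1/d_i1 = 1/(34.0) − 1/(45.0) = 0.007190, so d_i1 = 139.1 cm; m₁ = −d_i1/d_o1 = -3.091.
d_o2 = 222 − (139.1) = 82.90 cm.
f₂ = −32.0 cm (diverging).
Lens 2: 1/d_i2 = 1/(-32.0) − 1/(82.90) = -0.04331, so d_i2 = -23.09 cm; m₂ = −d_i2/d_o2 = +0.2785.
m = m₁·m₂ = (-3.091)(+0.2785) = -0.861.

m = -0.861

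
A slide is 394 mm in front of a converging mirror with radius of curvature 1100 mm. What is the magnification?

m = +3.53

f = R/2 = 1100/2 = 550.0 mm.
1/d_i = 1/f − 1/d_o = 1/(550.0) − 1/(394) = -0.0007199, so d_i = -1389 mm.
m = −d_i/d_o = −(-1389)/(394) = +3.53.
The image is virtual, upright and enlarged, behind the mirror.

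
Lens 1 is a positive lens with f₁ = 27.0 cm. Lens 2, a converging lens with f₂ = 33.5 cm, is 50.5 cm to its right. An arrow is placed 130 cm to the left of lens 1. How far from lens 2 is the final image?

32.2 cm

Lens 1: 1/d_i1 = 1/f₁ − 1/d_o1 = 1/(27.0) − 1/(130) = 0.02934, so d_i1 = 34.08 cm.
The intermediate image is 34.08 cm to the right of lens 1, which is 50.5 − (34.08) = 16.42 cm to the left of lens 2, so d_o2 = +16.42 cm.
Lens 2: 1/d_i2 = 1/f₂ − 1/d_o2 = 1/(33.5) − 1/(16.42) = -0.03105, so d_i2 = -32.2 cm.
The final image is virtual, 32.2 cm to the left of lens 2 (overall magnification ≈ -0.51).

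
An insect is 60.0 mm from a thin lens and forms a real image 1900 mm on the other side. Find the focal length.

f = 58.2 mm (converging)

Real image ⇒ d_i = +1900 mm.
1/f = 1/d_o + 1/d_i = 1/(60.0) + 1/(1900) = 0.01719, so f = 58.2 mm.
Since f is positive, the thin lens is converging.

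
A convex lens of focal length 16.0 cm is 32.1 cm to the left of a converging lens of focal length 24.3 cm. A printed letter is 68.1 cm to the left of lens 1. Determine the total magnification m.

m = -0.569

Lens 1: 1/d_i1 = 1/(16.0) − 1/(68.1) = 0.04782, so d_i1 = 20.91 cm; m₁ = −d_i1/d_o1 = -0.3070.
d_o2 = 32.1 − (20.91) = 11.19 cm.
Lens 2: 1/d_i2 = 1/(24.3) − 1/(11.19) = -0.04821, so d_i2 = -20.74 cm; m₂ = −d_i2/d_o2 = +1.854.
m = m₁·m₂ = (-0.3070)(+1.854) = -0.569.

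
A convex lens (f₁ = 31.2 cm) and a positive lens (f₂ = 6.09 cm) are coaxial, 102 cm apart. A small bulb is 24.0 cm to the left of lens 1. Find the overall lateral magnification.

Lens 1: 1/d_i1 = 1/(31.2) − 1/(24.0) = -0.009615, so d_i1 = -104.0 cm; m₁ = −d_i1/d_o1 = +4.333.
d_o2 = 102 − (-104.0) = 206.0 cm.
Lens 2: 1/d_i2 = 1/(6.09) − 1/(206.0) = 0.1593, so d_i2 = 6.276 cm; m₂ = −d_i2/d_o2 = -0.03046.
m = m₁·m₂ = (+4.333)(-0.03046) = -0.132.

m = -0.132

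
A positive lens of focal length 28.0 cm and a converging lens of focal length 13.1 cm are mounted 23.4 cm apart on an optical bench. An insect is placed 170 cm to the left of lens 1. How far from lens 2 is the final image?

Lens 1: 1/d_i1 = 1/f₁ − 1/d_o1 = 1/(28.0) − 1/(170) = 0.02983, so d_i1 = 33.52 cm.
The intermediate image is 33.52 cm to the right of lens 1, which lies 10.12 cm to the right of lens 2 — a virtual object — so d_o2 = −10.12 cm.
Lens 2: 1/d_i2 = 1/f₂ − 1/d_o2 = 1/(13.1) − 1/(-10.12) = 0.1752, so d_i2 = 5.71 cm.
The final image is real, 5.71 cm to the right of lens 2 (overall magnification ≈ -0.11).

5.71 cm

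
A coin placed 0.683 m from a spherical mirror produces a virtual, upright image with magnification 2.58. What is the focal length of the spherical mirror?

f = 1.12 m (concave)

m = −d_i/d_o ⇒ d_i = −m·d_o = −(+2.58)·(0.683) = -1.762 m.
1/f = 1/d_o + 1/d_i = 1/(0.683) + 1/(-1.762) = 0.8966, so f = 1.12 m.
Since f is positive, the spherical mirror is concave.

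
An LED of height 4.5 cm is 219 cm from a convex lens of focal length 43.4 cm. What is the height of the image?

1/d_i = 1/f − 1/d_o = 1/(43.40) − 1/(219) = 0.01848, so d_i = 54.13 cm.
m = −d_i/d_o = -0.2472.
|h_i| = |m|·h_o = 0.2472 × 4.5 = 1.11 cm. The image is real, inverted and reduced, on the far side of the lens.

1.11 cm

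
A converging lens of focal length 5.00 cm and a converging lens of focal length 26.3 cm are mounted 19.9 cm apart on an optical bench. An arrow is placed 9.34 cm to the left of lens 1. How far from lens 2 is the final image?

Lens 1: 1/d_i1 = 1/f₁ − 1/d_o1 = 1/(5.00) − 1/(9.34) = 0.09293, so d_i1 = 10.76 cm.
The intermediate image is 10.76 cm to the right of lens 1, which is 19.9 − (10.76) = 9.140 cm to the left of lens 2, so d_o2 = +9.140 cm.
Lens 2: 1/d_i2 = 1/f₂ − 1/d_o2 = 1/(26.3) − 1/(9.140) = -0.07139, so d_i2 = -14.0 cm.
The final image is virtual, 14.0 cm to the left of lens 2 (overall magnification ≈ -1.8).

14.0 cm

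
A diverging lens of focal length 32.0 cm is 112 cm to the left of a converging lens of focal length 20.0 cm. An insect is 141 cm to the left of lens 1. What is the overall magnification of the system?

f₁ = −32.0 cm (diverging).
Lens 1: 1/d_i1 = 1/(-32.0) − 1/(141) = -0.03834, so d_i1 = -26.08 cm; m₁ = −d_i1/d_o1 = +0.1850.
d_o2 = 112 − (-26.08) = 138.1 cm.
Lens 2: 1/d_i2 = 1/(20.0) − 1/(138.1) = 0.04276, so d_i2 = 23.39 cm; m₂ = −d_i2/d_o2 = -0.1693.
m = m₁·m₂ = (+0.1850)(-0.1693) = -0.0313.

m = -0.0313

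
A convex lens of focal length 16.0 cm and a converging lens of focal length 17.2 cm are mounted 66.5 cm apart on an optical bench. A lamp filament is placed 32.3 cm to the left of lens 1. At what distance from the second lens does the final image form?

34.0 cm

Lens 1: 1/d_i1 = 1/f₁ − 1/d_o1 = 1/(16.0) − 1/(32.3) = 0.03154, so d_i1 = 31.71 cm.
The intermediate image is 31.71 cm to the right of lens 1, which is 66.5 − (31.71) = 34.79 cm to the left of lens 2, so d_o2 = +34.79 cm.
Lens 2: 1/d_i2 = 1/f₂ − 1/d_o2 = 1/(17.2) − 1/(34.79) = 0.02940, so d_i2 = 34.0 cm.
The final image is real, 34.0 cm to the right of lens 2 (overall magnification ≈ 0.96).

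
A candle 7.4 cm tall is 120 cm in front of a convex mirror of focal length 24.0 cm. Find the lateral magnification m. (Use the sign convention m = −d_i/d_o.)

For a convex mirror, f = -24.0 cm.
1/d_i = 1/f − 1/d_o = 1/(-24.00) − 1/(120) = -0.05000, so d_i = -20.00 cm.
m = −d_i/d_o = −(-20.00)/(120) = +0.167.
The image is virtual, upright and reduced, behind the mirror.

m = +0.167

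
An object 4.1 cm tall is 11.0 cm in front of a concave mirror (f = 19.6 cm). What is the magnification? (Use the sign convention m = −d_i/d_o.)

m = +2.28

1/d_i = 1/f − 1/d_o = 1/(19.60) − 1/(11.0) = -0.03989, so d_i = -25.07 cm.
m = −d_i/d_o = −(-25.07)/(11.0) = +2.28.
The image is virtual, upright and enlarged, behind the mirror.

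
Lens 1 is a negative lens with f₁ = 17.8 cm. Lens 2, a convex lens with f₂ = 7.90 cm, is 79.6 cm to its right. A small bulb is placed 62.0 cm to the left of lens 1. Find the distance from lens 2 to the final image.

Lens 1 is diverging, so f₁ = −17.8 cm.
Lens 1: 1/d_i1 = 1/f₁ − 1/d_o1 = 1/(-17.8) − 1/(62.0) = -0.07231, so d_i1 = -13.83 cm.
The intermediate image is 13.83 cm to the left of lens 1 (virtual), which is 79.6 − (-13.83) = 93.43 cm to the left of lens 2, so d_o2 = +93.43 cm.
Lens 2: 1/d_i2 = 1/f₂ − 1/d_o2 = 1/(7.90) − 1/(93.43) = 0.1159, so d_i2 = 8.63 cm.
The final image is real, 8.63 cm to the right of lens 2 (overall magnification ≈ -0.021).

8.63 cm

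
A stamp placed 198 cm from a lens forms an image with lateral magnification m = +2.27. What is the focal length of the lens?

f = 354 cm (converging)

m = −d_i/d_o ⇒ d_i = −m·d_o = −(+2.27)·(198) = -449.5 cm.
1/f = 1/d_o + 1/d_i = 1/(198) + 1/(-449.5) = 0.002826, so f = 354 cm.
Since f is positive, the lens is converging.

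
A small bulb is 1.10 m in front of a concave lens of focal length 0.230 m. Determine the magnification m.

m = +0.173

For a concave lens, f = -0.230 m.
1/d_i = 1/f − 1/d_o = 1/(-0.2300) − 1/(1.10) = -5.257, so d_i = -0.1902 m.
m = −d_i/d_o = −(-0.1902)/(1.10) = +0.173.
The image is virtual, upright and reduced, on the same side as the object.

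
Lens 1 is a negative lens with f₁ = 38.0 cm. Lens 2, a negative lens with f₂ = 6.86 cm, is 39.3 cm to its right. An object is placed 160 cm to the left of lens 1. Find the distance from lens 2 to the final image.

Lens 1 is diverging, so f₁ = −38.0 cm.
Lens 1: 1/d_i1 = 1/f₁ − 1/d_o1 = 1/(-38.0) − 1/(160) = -0.03257, so d_i1 = -30.71 cm.
The intermediate image is 30.71 cm to the left of lens 1 (virtual), which is 39.3 − (-30.71) = 70.01 cm to the left of lens 2, so d_o2 = +70.01 cm.
Lens 2 is diverging, so f₂ = −6.86 cm.
Lens 2: 1/d_i2 = 1/f₂ − 1/d_o2 = 1/(-6.86) − 1/(70.01) = -0.1601, so d_i2 = -6.25 cm.
The final image is virtual, 6.25 cm to the left of lens 2 (overall magnification ≈ 0.017).

6.25 cm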